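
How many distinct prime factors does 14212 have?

4

14212 = 2^2 · 3553
3553 = 11 · 323
323 = 17 · 19
14212 = 2^2 · 11 · 17 · 19, which has 4 distinct prime factors.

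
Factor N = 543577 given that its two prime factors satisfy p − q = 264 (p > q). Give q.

617

Since p = q + 264, we have 543577 = q(q + 264), so q² + 264q − 543577 = 0.
Discriminant: 264² + 4·543577 = 69696 + 2174308 = 2244004; √2244004 = 1498.
q = (−264 + 1498)/2 = 617, and p = q + 264 = 881.
Check: 617 · 881 = 543577.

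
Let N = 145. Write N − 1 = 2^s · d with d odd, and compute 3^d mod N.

145 − 1 = 144 = 2^4 · 9, so d = 9.
3^1 ≡ 3 (mod 145)
3^2 ≡ 3^2 = 9 ≡ 9 (mod 145)
3^4 ≡ 9^2 = 81 ≡ 81 (mod 145)
3^8 ≡ 81^2 = 6561 ≡ 36 (mod 145)
9 = 8 + 1 in binary powers of 2.
So 3^9 ≡ 36 · 3 ≡ 108 (mod 145).
Squaring chain: 108 → 64 → 36 → 136; never reaches −1, so base 3 is a Miller–Rabin witness that 145 is composite.

108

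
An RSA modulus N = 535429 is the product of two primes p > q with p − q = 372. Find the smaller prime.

Since p = q + 372, we have 535429 = q(q + 372), so q² + 372q − 535429 = 0.
Discriminant: 372² + 4·535429 = 138384 + 2141716 = 2280100; √2280100 = 1510.
q = (−372 + 1510)/2 = 569, and p = q + 372 = 941.
Check: 569 · 941 = 535429.

569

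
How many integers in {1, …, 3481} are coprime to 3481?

3422

Factor: 3481 = 59^2.
φ(3481) = 59^1·(59−1) = 3422.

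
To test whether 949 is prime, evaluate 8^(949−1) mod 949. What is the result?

8^1 ≡ 8 (mod 949)
8^2 ≡ 8^2 = 64 ≡ 64 (mod 949)
8^4 ≡ 64^2 = 4096 ≡ 300 (mod 949)
8^8 ≡ 300^2 = 90000 ≡ 794 (mod 949)
8^16 ≡ 794^2 = 630436 ≡ 300 (mod 949)
8^32 ≡ 300^2 = 90000 ≡ 794 (mod 949)
8^64 ≡ 794^2 = 630436 ≡ 300 (mod 949)
8^128 ≡ 300^2 = 90000 ≡ 794 (mod 949)
8^256 ≡ 794^2 = 630436 ≡ 300 (mod 949)
8^512 ≡ 300^2 = 90000 ≡ 794 (mod 949)
948 = 512 + 256 + 128 + 32 + 16 + 4 in binary powers of 2.
So 8^948 ≡ 794 · 300 · 794 · 794 · 300 · 300 ≡ 1 (mod 949).
Since the result is 1, base 8 gives no evidence that 949 is composite.

1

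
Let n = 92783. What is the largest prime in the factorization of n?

73

92783 = 31 · 2993
2993 = 41 · 73
73 is prime.
So 92783 = 31 · 41 · 73; the largest prime factor is 73.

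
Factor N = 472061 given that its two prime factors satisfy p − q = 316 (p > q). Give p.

Since p = q + 316, we have 472061 = q(q + 316), so q² + 316q − 472061 = 0.
Discriminant: 316² + 4·472061 = 99856 + 1888244 = 1988100; √1988100 = 1410.
q = (−316 + 1410)/2 = 547, and p = q + 316 = 863.
Check: 547 · 863 = 472061.

863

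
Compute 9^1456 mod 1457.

9^1 ≡ 9 (mod 1457)
9^2 ≡ 9^2 = 81 ≡ 81 (mod 1457)
9^4 ≡ 81^2 = 6561 ≡ 733 (mod 1457)
9^8 ≡ 733^2 = 537289 ≡ 1113 (mod 1457)
9^16 ≡ 1113^2 = 1238769 ≡ 319 (mod 1457)
9^32 ≡ 319^2 = 101761 ≡ 1228 (mod 1457)
9^64 ≡ 1228^2 = 1507984 ≡ 1446 (mod 1457)
9^128 ≡ 1446^2 = 2090916 ≡ 121 (mod 1457)
9^256 ≡ 121^2 = 14641 ≡ 71 (mod 1457)
9^512 ≡ 71^2 = 5041 ≡ 670 (mod 1457)
9^1024 ≡ 670^2 = 448900 ≡ 144 (mod 1457)
1456 = 1024 + 256 + 128 + 32 + 16 in binary powers of 2.
So 9^1456 ≡ 144 · 71 · 121 · 1228 · 319 ≡ 1001 (mod 1457).
Since 1001 ≠ 1, base 9 is a Fermat witness: 1457 is composite.

1001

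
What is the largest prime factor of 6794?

6794 = 2 · 3397
3397 = 43 · 79
79 is prime.
So 6794 = 2 · 43 · 79; the largest prime factor is 79.

79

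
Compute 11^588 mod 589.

11^1 ≡ 11 (mod 589)
11^2 ≡ 11^2 = 121 ≡ 121 (mod 589)
11^4 ≡ 121^2 = 14641 ≡ 505 (mod 589)
11^8 ≡ 505^2 = 255025 ≡ 577 (mod 589)
11^16 ≡ 577^2 = 332929 ≡ 144 (mod 589)
11^32 ≡ 144^2 = 20736 ≡ 121 (mod 589)
11^64 ≡ 121^2 = 14641 ≡ 505 (mod 589)
11^128 ≡ 505^2 = 255025 ≡ 577 (mod 589)
11^256 ≡ 577^2 = 332929 ≡ 144 (mod 589)
11^512 ≡ 144^2 = 20736 ≡ 121 (mod 589)
588 = 512 + 64 + 8 + 4 in binary powers of 2.
So 11^588 ≡ 121 · 505 · 577 · 505 ≡ 343 (mod 589).
Since 343 ≠ 1, base 11 is a Fermat witness: 589 is composite.

343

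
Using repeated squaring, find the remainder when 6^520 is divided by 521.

1

6^1 ≡ 6 (mod 521)
6^2 ≡ 6^2 = 36 ≡ 36 (mod 521)
6^4 ≡ 36^2 = 1296 ≡ 254 (mod 521)
6^8 ≡ 254^2 = 64516 ≡ 433 (mod 521)
6^16 ≡ 433^2 = 187489 ≡ 450 (mod 521)
6^32 ≡ 450^2 = 202500 ≡ 352 (mod 521)
6^64 ≡ 352^2 = 123904 ≡ 427 (mod 521)
6^128 ≡ 427^2 = 182329 ≡ 500 (mod 521)
6^256 ≡ 500^2 = 250000 ≡ 441 (mod 521)
6^512 ≡ 441^2 = 194481 ≡ 148 (mod 521)
520 = 512 + 8 in binary powers of 2.
So 6^520 ≡ 148 · 433 ≡ 1 (mod 521).
Since the result is 1, base 6 gives no evidence that 521 is composite.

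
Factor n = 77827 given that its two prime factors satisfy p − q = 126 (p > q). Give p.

349

Since p = q + 126, we have 77827 = q(q + 126), so q² + 126q − 77827 = 0.
Discriminant: 126² + 4·77827 = 15876 + 311308 = 327184; √327184 = 572.
q = (−126 + 572)/2 = 223, and p = q + 126 = 349.
Check: 223 · 349 = 77827.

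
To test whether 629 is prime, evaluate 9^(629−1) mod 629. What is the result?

9^1 ≡ 9 (mod 629)
9^2 ≡ 9^2 = 81 ≡ 81 (mod 629)
9^4 ≡ 81^2 = 6561 ≡ 271 (mod 629)
9^8 ≡ 271^2 = 73441 ≡ 477 (mod 629)
9^16 ≡ 477^2 = 227529 ≡ 460 (mod 629)
9^32 ≡ 460^2 = 211600 ≡ 256 (mod 629)
9^64 ≡ 256^2 = 65536 ≡ 120 (mod 629)
9^128 ≡ 120^2 = 14400 ≡ 562 (mod 629)
9^256 ≡ 562^2 = 315844 ≡ 86 (mod 629)
9^512 ≡ 86^2 = 7396 ≡ 477 (mod 629)
628 = 512 + 64 + 32 + 16 + 4 in binary powers of 2.
So 9^628 ≡ 477 · 120 · 256 · 460 · 271 ≡ 16 (mod 629).
Since 16 ≠ 1, base 9 is a Fermat witness: 629 is composite.

16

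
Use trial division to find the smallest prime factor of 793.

13

793 is odd.
Digit sum 19, not divisible by 3.
Ends in 3: not divisible by 5.
7: 793 = 7·113 + 2
11: 793 = 11·72 + 1
13: 793 = 13·61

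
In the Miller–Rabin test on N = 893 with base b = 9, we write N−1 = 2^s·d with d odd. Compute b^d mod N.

893 − 1 = 892 = 2^2 · 223, so d = 223.
9^1 ≡ 9 (mod 893)
9^2 ≡ 9^2 = 81 ≡ 81 (mod 893)
9^4 ≡ 81^2 = 6561 ≡ 310 (mod 893)
9^8 ≡ 310^2 = 96100 ≡ 549 (mod 893)
9^16 ≡ 549^2 = 301401 ≡ 460 (mod 893)
9^32 ≡ 460^2 = 211600 ≡ 852 (mod 893)
9^64 ≡ 852^2 = 725904 ≡ 788 (mod 893)
9^128 ≡ 788^2 = 620944 ≡ 309 (mod 893)
223 = 128 + 64 + 16 + 8 + 4 + 2 + 1 in binary powers of 2.
So 9^223 ≡ 309 · 788 · 460 · 549 · 310 · 81 · 9 ≡ 460 (mod 893).
Squaring chain: 460 → 852; never reaches −1, so base 9 is a Miller–Rabin witness that 893 is composite.

460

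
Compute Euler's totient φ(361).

Factor: 361 = 19^2.
φ(361) = 19^1·(19−1) = 342.

342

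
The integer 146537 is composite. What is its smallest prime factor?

146537 is odd.
Digit sum 26, not divisible by 3.
Ends in 7: not divisible by 5.
7: 146537 = 7·20933 + 6
11: 146537 = 11·13321 + 6
13: 146537 = 13·11272 + 1
17: 146537 = 17·8619 + 14
19: 146537 = 19·7712 + 9
23: 146537 = 23·6371 + 4
29: 146537 = 29·5053

29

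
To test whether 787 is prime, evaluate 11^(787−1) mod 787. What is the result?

1

11^1 ≡ 11 (mod 787)
11^2 ≡ 11^2 = 121 ≡ 121 (mod 787)
11^4 ≡ 121^2 = 14641 ≡ 475 (mod 787)
11^8 ≡ 475^2 = 225625 ≡ 543 (mod 787)
11^16 ≡ 543^2 = 294849 ≡ 511 (mod 787)
11^32 ≡ 511^2 = 261121 ≡ 624 (mod 787)
11^64 ≡ 624^2 = 389376 ≡ 598 (mod 787)
11^128 ≡ 598^2 = 357604 ≡ 306 (mod 787)
11^256 ≡ 306^2 = 93636 ≡ 770 (mod 787)
11^512 ≡ 770^2 = 592900 ≡ 289 (mod 787)
786 = 512 + 256 + 16 + 2 in binary powers of 2.
So 11^786 ≡ 289 · 770 · 511 · 121 ≡ 1 (mod 787).
Since the result is 1, base 11 gives no evidence that 787 is composite.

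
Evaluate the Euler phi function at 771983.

746200

Factor: 771983 = 71 · 83 · 131.
φ(771983) = (71−1) · (83−1) · (131−1) = 70 · 82 · 130 = 746200.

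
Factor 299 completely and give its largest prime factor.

23

299 = 13 · 23
23 is prime.
So 299 = 13 · 23; the largest prime factor is 23.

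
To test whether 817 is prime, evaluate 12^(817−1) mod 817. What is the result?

12^1 ≡ 12 (mod 817)
12^2 ≡ 12^2 = 144 ≡ 144 (mod 817)
12^4 ≡ 144^2 = 20736 ≡ 311 (mod 817)
12^8 ≡ 311^2 = 96721 ≡ 315 (mod 817)
12^16 ≡ 315^2 = 99225 ≡ 368 (mod 817)
12^32 ≡ 368^2 = 135424 ≡ 619 (mod 817)
12^64 ≡ 619^2 = 383161 ≡ 805 (mod 817)
12^128 ≡ 805^2 = 648025 ≡ 144 (mod 817)
12^256 ≡ 144^2 = 20736 ≡ 311 (mod 817)
12^512 ≡ 311^2 = 96721 ≡ 315 (mod 817)
816 = 512 + 256 + 32 + 16 in binary powers of 2.
So 12^816 ≡ 315 · 311 · 619 · 368 ≡ 704 (mod 817).
Since 704 ≠ 1, base 12 is a Fermat witness: 817 is composite.

704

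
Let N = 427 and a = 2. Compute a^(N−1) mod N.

64

2^1 ≡ 2 (mod 427)
2^2 ≡ 2^2 = 4 ≡ 4 (mod 427)
2^4 ≡ 4^2 = 16 ≡ 16 (mod 427)
2^8 ≡ 16^2 = 256 ≡ 256 (mod 427)
2^16 ≡ 256^2 = 65536 ≡ 205 (mod 427)
2^32 ≡ 205^2 = 42025 ≡ 179 (mod 427)
2^64 ≡ 179^2 = 32041 ≡ 16 (mod 427)
2^128 ≡ 16^2 = 256 ≡ 256 (mod 427)
2^256 ≡ 256^2 = 65536 ≡ 205 (mod 427)
426 = 256 + 128 + 32 + 8 + 2 in binary powers of 2.
So 2^426 ≡ 205 · 256 · 179 · 256 · 4 ≡ 64 (mod 427).
Since 64 ≠ 1, base 2 is a Fermat witness: 427 is composite.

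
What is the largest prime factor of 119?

119 = 7 · 17
17 is prime.
So 119 = 7 · 17; the largest prime factor is 17.

17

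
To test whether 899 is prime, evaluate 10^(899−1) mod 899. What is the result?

71

10^1 ≡ 10 (mod 899)
10^2 ≡ 10^2 = 100 ≡ 100 (mod 899)
10^4 ≡ 100^2 = 10000 ≡ 111 (mod 899)
10^8 ≡ 111^2 = 12321 ≡ 634 (mod 899)
10^16 ≡ 634^2 = 401956 ≡ 103 (mod 899)
10^32 ≡ 103^2 = 10609 ≡ 720 (mod 899)
10^64 ≡ 720^2 = 518400 ≡ 576 (mod 899)
10^128 ≡ 576^2 = 331776 ≡ 45 (mod 899)
10^256 ≡ 45^2 = 2025 ≡ 227 (mod 899)
10^512 ≡ 227^2 = 51529 ≡ 286 (mod 899)
898 = 512 + 256 + 128 + 2 in binary powers of 2.
So 10^898 ≡ 286 · 227 · 45 · 100 ≡ 71 (mod 899).
Since 71 ≠ 1, base 10 is a Fermat witness: 899 is composite.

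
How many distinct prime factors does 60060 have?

6

60060 = 2^2 · 15015
15015 = 3 · 5005
5005 = 5 · 1001
1001 = 7 · 143
143 = 11 · 13
60060 = 2^2 · 3 · 5 · 7 · 11 · 13, which has 6 distinct prime factors.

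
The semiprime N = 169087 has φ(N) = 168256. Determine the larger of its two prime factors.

φ(n) = (p−1)(q−1) = n − (p+q) + 1, so p + q = 169087 − 168256 + 1 = 832.
p and q are the roots of t² − 832t + 169087 = 0.
Discriminant: 832² − 4·169087 = 692224 − 676348 = 15876; √15876 = 126.
q = (832 − 126)/2 = 353, p = (832 + 126)/2 = 479.
Check: 353 · 479 = 169087.

479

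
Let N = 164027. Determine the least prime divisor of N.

19

164027 is odd.
Digit sum 20, not divisible by 3.
Ends in 7: not divisible by 5.
7: 164027 = 7·23432 + 3
11: 164027 = 11·14911 + 6
13: 164027 = 13·12617 + 6
17: 164027 = 17·9648 + 11
19: 164027 = 19·8633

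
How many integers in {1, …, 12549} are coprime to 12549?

Factor: 12549 = 3 · 47 · 89.
φ(12549) = (3−1) · (47−1) · (89−1) = 2 · 46 · 88 = 8096.

8096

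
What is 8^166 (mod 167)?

8^1 ≡ 8 (mod 167)
8^2 ≡ 8^2 = 64 ≡ 64 (mod 167)
8^4 ≡ 64^2 = 4096 ≡ 88 (mod 167)
8^8 ≡ 88^2 = 7744 ≡ 62 (mod 167)
8^16 ≡ 62^2 = 3844 ≡ 3 (mod 167)
8^32 ≡ 3^2 = 9 ≡ 9 (mod 167)
8^64 ≡ 9^2 = 81 ≡ 81 (mod 167)
8^128 ≡ 81^2 = 6561 ≡ 48 (mod 167)
166 = 128 + 32 + 4 + 2 in binary powers of 2.
So 8^166 ≡ 48 · 9 · 88 · 64 ≡ 1 (mod 167).
Since the result is 1, base 8 gives no evidence that 167 is composite.

1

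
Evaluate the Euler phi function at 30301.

Factor: 30301 = 157 · 193.
φ(30301) = (157−1) · (193−1) = 156 · 192 = 29952.

29952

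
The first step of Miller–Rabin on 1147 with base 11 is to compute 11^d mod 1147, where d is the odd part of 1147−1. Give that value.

1147 − 1 = 1146 = 2^1 · 573, so d = 573.
11^1 ≡ 11 (mod 1147)
11^2 ≡ 11^2 = 121 ≡ 121 (mod 1147)
11^4 ≡ 121^2 = 14641 ≡ 877 (mod 1147)
11^8 ≡ 877^2 = 769129 ≡ 639 (mod 1147)
11^16 ≡ 639^2 = 408321 ≡ 1136 (mod 1147)
11^32 ≡ 1136^2 = 1290496 ≡ 121 (mod 1147)
11^64 ≡ 121^2 = 14641 ≡ 877 (mod 1147)
11^128 ≡ 877^2 = 769129 ≡ 639 (mod 1147)
11^256 ≡ 639^2 = 408321 ≡ 1136 (mod 1147)
11^512 ≡ 1136^2 = 1290496 ≡ 121 (mod 1147)
573 = 512 + 32 + 16 + 8 + 4 + 1 in binary powers of 2.
So 11^573 ≡ 121 · 121 · 1136 · 639 · 877 · 11 ≡ 184 (mod 1147).
Squaring chain: 184; never reaches −1, so base 11 is a Miller–Rabin witness that 1147 is composite.

184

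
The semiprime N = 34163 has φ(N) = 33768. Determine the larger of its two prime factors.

269

φ(n) = (p−1)(q−1) = n − (p+q) + 1, so p + q = 34163 − 33768 + 1 = 396.
p and q are the roots of t² − 396t + 34163 = 0.
Discriminant: 396² − 4·34163 = 156816 − 136652 = 20164; √20164 = 142.
q = (396 − 142)/2 = 127, p = (396 + 142)/2 = 269.
Check: 127 · 269 = 34163.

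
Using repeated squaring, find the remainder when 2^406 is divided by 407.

284

2^1 ≡ 2 (mod 407)
2^2 ≡ 2^2 = 4 ≡ 4 (mod 407)
2^4 ≡ 4^2 = 16 ≡ 16 (mod 407)
2^8 ≡ 16^2 = 256 ≡ 256 (mod 407)
2^16 ≡ 256^2 = 65536 ≡ 9 (mod 407)
2^32 ≡ 9^2 = 81 ≡ 81 (mod 407)
2^64 ≡ 81^2 = 6561 ≡ 49 (mod 407)
2^128 ≡ 49^2 = 2401 ≡ 366 (mod 407)
2^256 ≡ 366^2 = 133956 ≡ 53 (mod 407)
406 = 256 + 128 + 16 + 4 + 2 in binary powers of 2.
So 2^406 ≡ 53 · 366 · 9 · 16 · 4 ≡ 284 (mod 407).
Since 284 ≠ 1, base 2 is a Fermat witness: 407 is composite.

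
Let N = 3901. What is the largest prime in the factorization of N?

3901 = 47 · 83
83 is prime.
So 3901 = 47 · 83; the largest prime factor is 83.

83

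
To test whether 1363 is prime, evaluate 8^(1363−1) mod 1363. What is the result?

573

8^1 ≡ 8 (mod 1363)
8^2 ≡ 8^2 = 64 ≡ 64 (mod 1363)
8^4 ≡ 64^2 = 4096 ≡ 7 (mod 1363)
8^8 ≡ 7^2 = 49 ≡ 49 (mod 1363)
8^16 ≡ 49^2 = 2401 ≡ 1038 (mod 1363)
8^32 ≡ 1038^2 = 1077444 ≡ 674 (mod 1363)
8^64 ≡ 674^2 = 454276 ≡ 397 (mod 1363)
8^128 ≡ 397^2 = 157609 ≡ 864 (mod 1363)
8^256 ≡ 864^2 = 746496 ≡ 935 (mod 1363)
8^512 ≡ 935^2 = 874225 ≡ 542 (mod 1363)
8^1024 ≡ 542^2 = 293764 ≡ 719 (mod 1363)
1362 = 1024 + 256 + 64 + 16 + 2 in binary powers of 2.
So 8^1362 ≡ 719 · 935 · 397 · 1038 · 64 ≡ 573 (mod 1363).
Since 573 ≠ 1, base 8 is a Fermat witness: 1363 is composite.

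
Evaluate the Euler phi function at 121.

110

Factor: 121 = 11^2.
φ(121) = 11^1·(11−1) = 110.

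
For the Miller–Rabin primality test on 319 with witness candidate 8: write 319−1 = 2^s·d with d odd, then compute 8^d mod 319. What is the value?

319 − 1 = 318 = 2^1 · 159, so d = 159.
8^1 ≡ 8 (mod 319)
8^2 ≡ 8^2 = 64 ≡ 64 (mod 319)
8^4 ≡ 64^2 = 4096 ≡ 268 (mod 319)
8^8 ≡ 268^2 = 71824 ≡ 49 (mod 319)
8^16 ≡ 49^2 = 2401 ≡ 168 (mod 319)
8^32 ≡ 168^2 = 28224 ≡ 152 (mod 319)
8^64 ≡ 152^2 = 23104 ≡ 136 (mod 319)
8^128 ≡ 136^2 = 18496 ≡ 313 (mod 319)
159 = 128 + 16 + 8 + 4 + 2 + 1 in binary powers of 2.
So 8^159 ≡ 313 · 168 · 49 · 268 · 64 · 8 ≡ 205 (mod 319).
Squaring chain: 205; never reaches −1, so base 8 is a Miller–Rabin witness that 319 is composite.

205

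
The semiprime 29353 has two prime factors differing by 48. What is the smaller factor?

149

Since p = q + 48, we have 29353 = q(q + 48), so q² + 48q − 29353 = 0.
Discriminant: 48² + 4·29353 = 2304 + 117412 = 119716; √119716 = 346.
q = (−48 + 346)/2 = 149, and p = q + 48 = 197.
Check: 149 · 197 = 29353.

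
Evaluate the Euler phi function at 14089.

Factor: 14089 = 73 · 193.
φ(14089) = (73−1) · (193−1) = 72 · 192 = 13824.

13824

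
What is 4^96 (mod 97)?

4^1 ≡ 4 (mod 97)
4^2 ≡ 4^2 = 16 ≡ 16 (mod 97)
4^4 ≡ 16^2 = 256 ≡ 62 (mod 97)
4^8 ≡ 62^2 = 3844 ≡ 61 (mod 97)
4^16 ≡ 61^2 = 3721 ≡ 35 (mod 97)
4^32 ≡ 35^2 = 1225 ≡ 61 (mod 97)
4^64 ≡ 61^2 = 3721 ≡ 35 (mod 97)
96 = 64 + 32 in binary powers of 2.
So 4^96 ≡ 35 · 61 ≡ 1 (mod 97).
Since the result is 1, base 4 gives no evidence that 97 is composite.

1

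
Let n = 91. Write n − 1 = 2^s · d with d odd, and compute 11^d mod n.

91 − 1 = 90 = 2^1 · 45, so d = 45.
11^1 ≡ 11 (mod 91)
11^2 ≡ 11^2 = 121 ≡ 30 (mod 91)
11^4 ≡ 30^2 = 900 ≡ 81 (mod 91)
11^8 ≡ 81^2 = 6561 ≡ 9 (mod 91)
11^16 ≡ 9^2 = 81 ≡ 81 (mod 91)
11^32 ≡ 81^2 = 6561 ≡ 9 (mod 91)
45 = 32 + 8 + 4 + 1 in binary powers of 2.
So 11^45 ≡ 9 · 9 · 81 · 11 ≡ 8 (mod 91).
Squaring chain: 8; never reaches −1, so base 11 is a Miller–Rabin witness that 91 is composite.

8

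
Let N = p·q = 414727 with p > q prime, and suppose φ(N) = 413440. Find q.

φ(n) = (p−1)(q−1) = n − (p+q) + 1, so p + q = 414727 − 413440 + 1 = 1288.
p and q are the roots of t² − 1288t + 414727 = 0.
Discriminant: 1288² − 4·414727 = 1658944 − 1658908 = 36; √36 = 6.
q = (1288 − 6)/2 = 641, p = (1288 + 6)/2 = 647.
Check: 641 · 647 = 414727.

641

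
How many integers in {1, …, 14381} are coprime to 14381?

14112

Factor: 14381 = 73 · 197.
φ(14381) = (73−1) · (197−1) = 72 · 196 = 14112.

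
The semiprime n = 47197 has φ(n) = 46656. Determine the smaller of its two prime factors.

109

φ(n) = (p−1)(q−1) = n − (p+q) + 1, so p + q = 47197 − 46656 + 1 = 542.
p and q are the roots of t² − 542t + 47197 = 0.
Discriminant: 542² − 4·47197 = 293764 − 188788 = 104976; √104976 = 324.
q = (542 − 324)/2 = 109, p = (542 + 324)/2 = 433.
Check: 109 · 433 = 47197.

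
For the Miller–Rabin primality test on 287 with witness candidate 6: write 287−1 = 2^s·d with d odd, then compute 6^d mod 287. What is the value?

153

287 − 1 = 286 = 2^1 · 143, so d = 143.
6^1 ≡ 6 (mod 287)
6^2 ≡ 6^2 = 36 ≡ 36 (mod 287)
6^4 ≡ 36^2 = 1296 ≡ 148 (mod 287)
6^8 ≡ 148^2 = 21904 ≡ 92 (mod 287)
6^16 ≡ 92^2 = 8464 ≡ 141 (mod 287)
6^32 ≡ 141^2 = 19881 ≡ 78 (mod 287)
6^64 ≡ 78^2 = 6084 ≡ 57 (mod 287)
6^128 ≡ 57^2 = 3249 ≡ 92 (mod 287)
143 = 128 + 8 + 4 + 2 + 1 in binary powers of 2.
So 6^143 ≡ 92 · 92 · 148 · 36 · 6 ≡ 153 (mod 287).
Squaring chain: 153; never reaches −1, so base 6 is a Miller–Rabin witness that 287 is composite.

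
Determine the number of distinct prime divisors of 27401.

3

27401 = 11 · 2491
2491 = 47 · 53
27401 = 11 · 47 · 53, which has 3 distinct prime factors.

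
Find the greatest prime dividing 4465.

4465 = 5 · 893
893 = 19 · 47
47 is prime.
So 4465 = 5 · 19 · 47; the largest prime factor is 47.

47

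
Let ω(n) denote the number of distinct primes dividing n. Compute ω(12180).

5

12180 = 2^2 · 3045
3045 = 3 · 1015
1015 = 5 · 203
203 = 7 · 29
12180 = 2^2 · 3 · 5 · 7 · 29, which has 5 distinct prime factors.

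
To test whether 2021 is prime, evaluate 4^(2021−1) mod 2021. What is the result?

4^1 ≡ 4 (mod 2021)
4^2 ≡ 4^2 = 16 ≡ 16 (mod 2021)
4^4 ≡ 16^2 = 256 ≡ 256 (mod 2021)
4^8 ≡ 256^2 = 65536 ≡ 864 (mod 2021)
4^16 ≡ 864^2 = 746496 ≡ 747 (mod 2021)
4^32 ≡ 747^2 = 558009 ≡ 213 (mod 2021)
4^64 ≡ 213^2 = 45369 ≡ 907 (mod 2021)
4^128 ≡ 907^2 = 822649 ≡ 102 (mod 2021)
4^256 ≡ 102^2 = 10404 ≡ 299 (mod 2021)
4^512 ≡ 299^2 = 89401 ≡ 477 (mod 2021)
4^1024 ≡ 477^2 = 227529 ≡ 1177 (mod 2021)
2020 = 1024 + 512 + 256 + 128 + 64 + 32 + 4 in binary powers of 2.
So 4^2020 ≡ 1177 · 477 · 299 · 102 · 907 · 213 · 256 ≡ 385 (mod 2021).
Since 385 ≠ 1, base 4 is a Fermat witness: 2021 is composite.

385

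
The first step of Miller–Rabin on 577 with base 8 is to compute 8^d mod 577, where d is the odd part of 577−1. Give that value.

577 − 1 = 576 = 2^6 · 9, so d = 9.
8^1 ≡ 8 (mod 577)
8^2 ≡ 8^2 = 64 ≡ 64 (mod 577)
8^4 ≡ 64^2 = 4096 ≡ 57 (mod 577)
8^8 ≡ 57^2 = 3249 ≡ 364 (mod 577)
9 = 8 + 1 in binary powers of 2.
So 8^9 ≡ 364 · 8 ≡ 27 (mod 577).
Squaring chain: 27 → 152 → 24 → 576 → 1 → 1; reaches −1, so base 8 does not prove 577 composite.

27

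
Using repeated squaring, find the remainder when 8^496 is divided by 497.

225

8^1 ≡ 8 (mod 497)
8^2 ≡ 8^2 = 64 ≡ 64 (mod 497)
8^4 ≡ 64^2 = 4096 ≡ 120 (mod 497)
8^8 ≡ 120^2 = 14400 ≡ 484 (mod 497)
8^16 ≡ 484^2 = 234256 ≡ 169 (mod 497)
8^32 ≡ 169^2 = 28561 ≡ 232 (mod 497)
8^64 ≡ 232^2 = 53824 ≡ 148 (mod 497)
8^128 ≡ 148^2 = 21904 ≡ 36 (mod 497)
8^256 ≡ 36^2 = 1296 ≡ 302 (mod 497)
496 = 256 + 128 + 64 + 32 + 16 in binary powers of 2.
So 8^496 ≡ 302 · 36 · 148 · 232 · 169 ≡ 225 (mod 497).
Since 225 ≠ 1, base 8 is a Fermat witness: 497 is composite.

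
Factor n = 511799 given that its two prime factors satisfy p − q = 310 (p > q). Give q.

Since p = q + 310, we have 511799 = q(q + 310), so q² + 310q − 511799 = 0.
Discriminant: 310² + 4·511799 = 96100 + 2047196 = 2143296; √2143296 = 1464.
q = (−310 + 1464)/2 = 577, and p = q + 310 = 887.
Check: 577 · 887 = 511799.

577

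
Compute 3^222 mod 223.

3^1 ≡ 3 (mod 223)
3^2 ≡ 3^2 = 9 ≡ 9 (mod 223)
3^4 ≡ 9^2 = 81 ≡ 81 (mod 223)
3^8 ≡ 81^2 = 6561 ≡ 94 (mod 223)
3^16 ≡ 94^2 = 8836 ≡ 139 (mod 223)
3^32 ≡ 139^2 = 19321 ≡ 143 (mod 223)
3^64 ≡ 143^2 = 20449 ≡ 156 (mod 223)
3^128 ≡ 156^2 = 24336 ≡ 29 (mod 223)
222 = 128 + 64 + 16 + 8 + 4 + 2 in binary powers of 2.
So 3^222 ≡ 29 · 156 · 139 · 94 · 81 · 9 ≡ 1 (mod 223).
Since the result is 1, base 3 gives no evidence that 223 is composite.

1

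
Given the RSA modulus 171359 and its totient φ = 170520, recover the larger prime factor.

φ(n) = (p−1)(q−1) = n − (p+q) + 1, so p + q = 171359 − 170520 + 1 = 840.
p and q are the roots of t² − 840t + 171359 = 0.
Discriminant: 840² − 4·171359 = 705600 − 685436 = 20164; √20164 = 142.
q = (840 − 142)/2 = 349, p = (840 + 142)/2 = 491.
Check: 349 · 491 = 171359.

491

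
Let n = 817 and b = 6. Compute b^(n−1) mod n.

87

6^1 ≡ 6 (mod 817)
6^2 ≡ 6^2 = 36 ≡ 36 (mod 817)
6^4 ≡ 36^2 = 1296 ≡ 479 (mod 817)
6^8 ≡ 479^2 = 229441 ≡ 681 (mod 817)
6^16 ≡ 681^2 = 463761 ≡ 522 (mod 817)
6^32 ≡ 522^2 = 272484 ≡ 423 (mod 817)
6^64 ≡ 423^2 = 178929 ≡ 6 (mod 817)
6^128 ≡ 6^2 = 36 ≡ 36 (mod 817)
6^256 ≡ 36^2 = 1296 ≡ 479 (mod 817)
6^512 ≡ 479^2 = 229441 ≡ 681 (mod 817)
816 = 512 + 256 + 32 + 16 in binary powers of 2.
So 6^816 ≡ 681 · 479 · 423 · 522 ≡ 87 (mod 817).
Since 87 ≠ 1, base 6 is a Fermat witness: 817 is composite.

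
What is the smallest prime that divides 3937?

3937 is odd.
Digit sum 22, not divisible by 3.
Ends in 7: not divisible by 5.
7: 3937 = 7·562 + 3
11: 3937 = 11·357 + 10
13: 3937 = 13·302 + 11
17: 3937 = 17·231 + 10
19: 3937 = 19·207 + 4
23: 3937 = 23·171 + 4
29: 3937 = 29·135 + 22
31: 3937 = 31·127

31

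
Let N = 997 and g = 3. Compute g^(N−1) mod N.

1

3^1 ≡ 3 (mod 997)
3^2 ≡ 3^2 = 9 ≡ 9 (mod 997)
3^4 ≡ 9^2 = 81 ≡ 81 (mod 997)
3^8 ≡ 81^2 = 6561 ≡ 579 (mod 997)
3^16 ≡ 579^2 = 335241 ≡ 249 (mod 997)
3^32 ≡ 249^2 = 62001 ≡ 187 (mod 997)
3^64 ≡ 187^2 = 34969 ≡ 74 (mod 997)
3^128 ≡ 74^2 = 5476 ≡ 491 (mod 997)
3^256 ≡ 491^2 = 241081 ≡ 804 (mod 997)
3^512 ≡ 804^2 = 646416 ≡ 360 (mod 997)
996 = 512 + 256 + 128 + 64 + 32 + 4 in binary powers of 2.
So 3^996 ≡ 360 · 804 · 491 · 74 · 187 · 81 ≡ 1 (mod 997).
Since the result is 1, base 3 gives no evidence that 997 is composite.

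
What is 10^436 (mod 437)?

101

10^1 ≡ 10 (mod 437)
10^2 ≡ 10^2 = 100 ≡ 100 (mod 437)
10^4 ≡ 100^2 = 10000 ≡ 386 (mod 437)
10^8 ≡ 386^2 = 148996 ≡ 416 (mod 437)
10^16 ≡ 416^2 = 173056 ≡ 4 (mod 437)
10^32 ≡ 4^2 = 16 ≡ 16 (mod 437)
10^64 ≡ 16^2 = 256 ≡ 256 (mod 437)
10^128 ≡ 256^2 = 65536 ≡ 423 (mod 437)
10^256 ≡ 423^2 = 178929 ≡ 196 (mod 437)
436 = 256 + 128 + 32 + 16 + 4 in binary powers of 2.
So 10^436 ≡ 196 · 423 · 16 · 4 · 386 ≡ 101 (mod 437).
Since 101 ≠ 1, base 10 is a Fermat witness: 437 is composite.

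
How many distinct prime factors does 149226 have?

149226 = 2 · 74613
74613 = 3 · 24871
24871 = 7 · 3553
3553 = 11 · 323
323 = 17 · 19
149226 = 2 · 3 · 7 · 11 · 17 · 19, which has 6 distinct prime factors.

6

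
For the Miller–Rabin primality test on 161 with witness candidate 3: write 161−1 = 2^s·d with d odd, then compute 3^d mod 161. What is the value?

161 − 1 = 160 = 2^5 · 5, so d = 5.
3^1 ≡ 3 (mod 161)
3^2 ≡ 3^2 = 9 ≡ 9 (mod 161)
3^4 ≡ 9^2 = 81 ≡ 81 (mod 161)
5 = 4 + 1 in binary powers of 2.
So 3^5 ≡ 81 · 3 ≡ 82 (mod 161).
Squaring chain: 82 → 123 → 156 → 25 → 142; never reaches −1, so base 3 is a Miller–Rabin witness that 161 is composite.

82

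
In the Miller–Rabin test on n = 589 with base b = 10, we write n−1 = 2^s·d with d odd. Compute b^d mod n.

589 − 1 = 588 = 2^2 · 147, so d = 147.
10^1 ≡ 10 (mod 589)
10^2 ≡ 10^2 = 100 ≡ 100 (mod 589)
10^4 ≡ 100^2 = 10000 ≡ 576 (mod 589)
10^8 ≡ 576^2 = 331776 ≡ 169 (mod 589)
10^16 ≡ 169^2 = 28561 ≡ 289 (mod 589)
10^32 ≡ 289^2 = 83521 ≡ 472 (mod 589)
10^64 ≡ 472^2 = 222784 ≡ 142 (mod 589)
10^128 ≡ 142^2 = 20164 ≡ 138 (mod 589)
147 = 128 + 16 + 2 + 1 in binary powers of 2.
So 10^147 ≡ 138 · 289 · 100 · 10 ≡ 221 (mod 589).
Squaring chain: 221 → 543; never reaches −1, so base 10 is a Miller–Rabin witness that 589 is composite.

221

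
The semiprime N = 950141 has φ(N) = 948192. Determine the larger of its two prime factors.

997

φ(n) = (p−1)(q−1) = n − (p+q) + 1, so p + q = 950141 − 948192 + 1 = 1950.
p and q are the roots of t² − 1950t + 950141 = 0.
Discriminant: 1950² − 4·950141 = 3802500 − 3800564 = 1936; √1936 = 44.
q = (1950 − 44)/2 = 953, p = (1950 + 44)/2 = 997.
Check: 953 · 997 = 950141.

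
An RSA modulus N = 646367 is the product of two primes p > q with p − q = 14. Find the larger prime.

811

Since p = q + 14, we have 646367 = q(q + 14), so q² + 14q − 646367 = 0.
Discriminant: 14² + 4·646367 = 196 + 2585468 = 2585664; √2585664 = 1608.
q = (−14 + 1608)/2 = 797, and p = q + 14 = 811.
Check: 797 · 811 = 646367.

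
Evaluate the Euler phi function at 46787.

41760

Factor: 46787 = 13 · 59 · 61.
φ(46787) = (13−1) · (59−1) · (61−1) = 12 · 58 · 60 = 41760.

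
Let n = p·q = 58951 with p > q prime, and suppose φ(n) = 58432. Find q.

167

φ(n) = (p−1)(q−1) = n − (p+q) + 1, so p + q = 58951 − 58432 + 1 = 520.
p and q are the roots of t² − 520t + 58951 = 0.
Discriminant: 520² − 4·58951 = 270400 − 235804 = 34596; √34596 = 186.
q = (520 − 186)/2 = 167, p = (520 + 186)/2 = 353.
Check: 167 · 353 = 58951.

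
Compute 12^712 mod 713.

12^1 ≡ 12 (mod 713)
12^2 ≡ 12^2 = 144 ≡ 144 (mod 713)
12^4 ≡ 144^2 = 20736 ≡ 59 (mod 713)
12^8 ≡ 59^2 = 3481 ≡ 629 (mod 713)
12^16 ≡ 629^2 = 395641 ≡ 639 (mod 713)
12^32 ≡ 639^2 = 408321 ≡ 485 (mod 713)
12^64 ≡ 485^2 = 235225 ≡ 648 (mod 713)
12^128 ≡ 648^2 = 419904 ≡ 660 (mod 713)
12^256 ≡ 660^2 = 435600 ≡ 670 (mod 713)
12^512 ≡ 670^2 = 448900 ≡ 423 (mod 713)
712 = 512 + 128 + 64 + 8 in binary powers of 2.
So 12^712 ≡ 423 · 660 · 648 · 629 ≡ 100 (mod 713).
Since 100 ≠ 1, base 12 is a Fermat witness: 713 is composite.

100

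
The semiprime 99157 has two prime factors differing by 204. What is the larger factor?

433

Since p = q + 204, we have 99157 = q(q + 204), so q² + 204q − 99157 = 0.
Discriminant: 204² + 4·99157 = 41616 + 396628 = 438244; √438244 = 662.
q = (−204 + 662)/2 = 229, and p = q + 204 = 433.
Check: 229 · 433 = 99157.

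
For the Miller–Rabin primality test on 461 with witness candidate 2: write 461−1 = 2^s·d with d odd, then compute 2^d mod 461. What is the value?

461 − 1 = 460 = 2^2 · 115, so d = 115.
2^1 ≡ 2 (mod 461)
2^2 ≡ 2^2 = 4 ≡ 4 (mod 461)
2^4 ≡ 4^2 = 16 ≡ 16 (mod 461)
2^8 ≡ 16^2 = 256 ≡ 256 (mod 461)
2^16 ≡ 256^2 = 65536 ≡ 74 (mod 461)
2^32 ≡ 74^2 = 5476 ≡ 405 (mod 461)
2^64 ≡ 405^2 = 164025 ≡ 370 (mod 461)
115 = 64 + 32 + 16 + 2 + 1 in binary powers of 2.
So 2^115 ≡ 370 · 405 · 74 · 4 · 2 ≡ 48 (mod 461).
Squaring chain: 48 → 460; reaches −1, so base 2 does not prove 461 composite.

48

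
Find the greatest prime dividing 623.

89

623 = 7 · 89
89 is prime.
So 623 = 7 · 89; the largest prime factor is 89.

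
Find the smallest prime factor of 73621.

83

73621 is odd.
Digit sum 19, not divisible by 3.
Ends in 1: not divisible by 5.
7: 73621 = 7·10517 + 2
11: 73621 = 11·6692 + 9
13: 73621 = 13·5663 + 2
17: 73621 = 17·4330 + 11
19: 73621 = 19·3874 + 15
23: 73621 = 23·3200 + 21
29: 73621 = 29·2538 + 19
31: 73621 = 31·2374 + 27
37: 73621 = 37·1989 + 28
41: 73621 = 41·1795 + 26
43: 73621 = 43·1712 + 5
47: 73621 = 47·1566 + 19
53: 73621 = 53·1389 + 4
59: 73621 = 59·1247 + 48
61: 73621 = 61·1206 + 55
67: 73621 = 67·1098 + 55
71: 73621 = 71·1036 + 65
73: 73621 = 73·1008 + 37
79: 73621 = 79·931 + 72
83: 73621 = 83·887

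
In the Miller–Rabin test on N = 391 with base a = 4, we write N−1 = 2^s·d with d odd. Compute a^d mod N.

391 − 1 = 390 = 2^1 · 195, so d = 195.
4^1 ≡ 4 (mod 391)
4^2 ≡ 4^2 = 16 ≡ 16 (mod 391)
4^4 ≡ 16^2 = 256 ≡ 256 (mod 391)
4^8 ≡ 256^2 = 65536 ≡ 239 (mod 391)
4^16 ≡ 239^2 = 57121 ≡ 35 (mod 391)
4^32 ≡ 35^2 = 1225 ≡ 52 (mod 391)
4^64 ≡ 52^2 = 2704 ≡ 358 (mod 391)
4^128 ≡ 358^2 = 128164 ≡ 307 (mod 391)
195 = 128 + 64 + 2 + 1 in binary powers of 2.
So 4^195 ≡ 307 · 358 · 16 · 4 ≡ 285 (mod 391).
Squaring chain: 285; never reaches −1, so base 4 is a Miller–Rabin witness that 391 is composite.

285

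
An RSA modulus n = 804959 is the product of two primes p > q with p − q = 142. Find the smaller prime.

Since p = q + 142, we have 804959 = q(q + 142), so q² + 142q − 804959 = 0.
Discriminant: 142² + 4·804959 = 20164 + 3219836 = 3240000; √3240000 = 1800.
q = (−142 + 1800)/2 = 829, and p = q + 142 = 971.
Check: 829 · 971 = 804959.

829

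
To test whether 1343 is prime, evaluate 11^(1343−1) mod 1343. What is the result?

672

11^1 ≡ 11 (mod 1343)
11^2 ≡ 11^2 = 121 ≡ 121 (mod 1343)
11^4 ≡ 121^2 = 14641 ≡ 1211 (mod 1343)
11^8 ≡ 1211^2 = 1466521 ≡ 1308 (mod 1343)
11^16 ≡ 1308^2 = 1710864 ≡ 1225 (mod 1343)
11^32 ≡ 1225^2 = 1500625 ≡ 494 (mod 1343)
11^64 ≡ 494^2 = 244036 ≡ 953 (mod 1343)
11^128 ≡ 953^2 = 908209 ≡ 341 (mod 1343)
11^256 ≡ 341^2 = 116281 ≡ 783 (mod 1343)
11^512 ≡ 783^2 = 613089 ≡ 681 (mod 1343)
11^1024 ≡ 681^2 = 463761 ≡ 426 (mod 1343)
1342 = 1024 + 256 + 32 + 16 + 8 + 4 + 2 in binary powers of 2.
So 11^1342 ≡ 426 · 783 · 494 · 1225 · 1308 · 1211 · 121 ≡ 672 (mod 1343).
Since 672 ≠ 1, base 11 is a Fermat witness: 1343 is composite.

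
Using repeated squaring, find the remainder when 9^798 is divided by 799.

225

9^1 ≡ 9 (mod 799)
9^2 ≡ 9^2 = 81 ≡ 81 (mod 799)
9^4 ≡ 81^2 = 6561 ≡ 169 (mod 799)
9^8 ≡ 169^2 = 28561 ≡ 596 (mod 799)
9^16 ≡ 596^2 = 355216 ≡ 460 (mod 799)
9^32 ≡ 460^2 = 211600 ≡ 664 (mod 799)
9^64 ≡ 664^2 = 440896 ≡ 647 (mod 799)
9^128 ≡ 647^2 = 418609 ≡ 732 (mod 799)
9^256 ≡ 732^2 = 535824 ≡ 494 (mod 799)
9^512 ≡ 494^2 = 244036 ≡ 341 (mod 799)
798 = 512 + 256 + 16 + 8 + 4 + 2 in binary powers of 2.
So 9^798 ≡ 341 · 494 · 460 · 596 · 169 · 81 ≡ 225 (mod 799).
Since 225 ≠ 1, base 9 is a Fermat witness: 799 is composite.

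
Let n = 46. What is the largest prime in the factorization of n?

23

46 = 2 · 23
23 is prime.
So 46 = 2 · 23; the largest prime factor is 23.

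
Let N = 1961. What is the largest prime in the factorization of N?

53

1961 = 37 · 53
53 is prime.
So 1961 = 37 · 53; the largest prime factor is 53.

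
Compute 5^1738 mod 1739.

474

5^1 ≡ 5 (mod 1739)
5^2 ≡ 5^2 = 25 ≡ 25 (mod 1739)
5^4 ≡ 25^2 = 625 ≡ 625 (mod 1739)
5^8 ≡ 625^2 = 390625 ≡ 1089 (mod 1739)
5^16 ≡ 1089^2 = 1185921 ≡ 1662 (mod 1739)
5^32 ≡ 1662^2 = 2762244 ≡ 712 (mod 1739)
5^64 ≡ 712^2 = 506944 ≡ 895 (mod 1739)
5^128 ≡ 895^2 = 801025 ≡ 1085 (mod 1739)
5^256 ≡ 1085^2 = 1177225 ≡ 1661 (mod 1739)
5^512 ≡ 1661^2 = 2758921 ≡ 867 (mod 1739)
5^1024 ≡ 867^2 = 751689 ≡ 441 (mod 1739)
1738 = 1024 + 512 + 128 + 64 + 8 + 2 in binary powers of 2.
So 5^1738 ≡ 441 · 867 · 1085 · 895 · 1089 · 25 ≡ 474 (mod 1739).
Since 474 ≠ 1, base 5 is a Fermat witness: 1739 is composite.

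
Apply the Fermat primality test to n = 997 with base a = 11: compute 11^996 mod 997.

1

11^1 ≡ 11 (mod 997)
11^2 ≡ 11^2 = 121 ≡ 121 (mod 997)
11^4 ≡ 121^2 = 14641 ≡ 683 (mod 997)
11^8 ≡ 683^2 = 466489 ≡ 890 (mod 997)
11^16 ≡ 890^2 = 792100 ≡ 482 (mod 997)
11^32 ≡ 482^2 = 232324 ≡ 23 (mod 997)
11^64 ≡ 23^2 = 529 ≡ 529 (mod 997)
11^128 ≡ 529^2 = 279841 ≡ 681 (mod 997)
11^256 ≡ 681^2 = 463761 ≡ 156 (mod 997)
11^512 ≡ 156^2 = 24336 ≡ 408 (mod 997)
996 = 512 + 256 + 128 + 64 + 32 + 4 in binary powers of 2.
So 11^996 ≡ 408 · 156 · 681 · 529 · 23 · 683 ≡ 1 (mod 997).
Since the result is 1, base 11 gives no evidence that 997 is composite.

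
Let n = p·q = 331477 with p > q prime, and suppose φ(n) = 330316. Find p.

φ(n) = (p−1)(q−1) = n − (p+q) + 1, so p + q = 331477 − 330316 + 1 = 1162.
p and q are the roots of t² − 1162t + 331477 = 0.
Discriminant: 1162² − 4·331477 = 1350244 − 1325908 = 24336; √24336 = 156.
q = (1162 − 156)/2 = 503, p = (1162 + 156)/2 = 659.
Check: 503 · 659 = 331477.

659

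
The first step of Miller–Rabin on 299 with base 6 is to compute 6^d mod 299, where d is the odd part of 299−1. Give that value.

288

299 − 1 = 298 = 2^1 · 149, so d = 149.
6^1 ≡ 6 (mod 299)
6^2 ≡ 6^2 = 36 ≡ 36 (mod 299)
6^4 ≡ 36^2 = 1296 ≡ 100 (mod 299)
6^8 ≡ 100^2 = 10000 ≡ 133 (mod 299)
6^16 ≡ 133^2 = 17689 ≡ 48 (mod 299)
6^32 ≡ 48^2 = 2304 ≡ 211 (mod 299)
6^64 ≡ 211^2 = 44521 ≡ 269 (mod 299)
6^128 ≡ 269^2 = 72361 ≡ 3 (mod 299)
149 = 128 + 16 + 4 + 1 in binary powers of 2.
So 6^149 ≡ 3 · 48 · 100 · 6 ≡ 288 (mod 299).
Squaring chain: 288; never reaches −1, so base 6 is a Miller–Rabin witness that 299 is composite.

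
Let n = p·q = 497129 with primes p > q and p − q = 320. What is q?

563

Since p = q + 320, we have 497129 = q(q + 320), so q² + 320q − 497129 = 0.
Discriminant: 320² + 4·497129 = 102400 + 1988516 = 2090916; √2090916 = 1446.
q = (−320 + 1446)/2 = 563, and p = q + 320 = 883.
Check: 563 · 883 = 497129.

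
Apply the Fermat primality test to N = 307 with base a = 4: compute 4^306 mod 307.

4^1 ≡ 4 (mod 307)
4^2 ≡ 4^2 = 16 ≡ 16 (mod 307)
4^4 ≡ 16^2 = 256 ≡ 256 (mod 307)
4^8 ≡ 256^2 = 65536 ≡ 145 (mod 307)
4^16 ≡ 145^2 = 21025 ≡ 149 (mod 307)
4^32 ≡ 149^2 = 22201 ≡ 97 (mod 307)
4^64 ≡ 97^2 = 9409 ≡ 199 (mod 307)
4^128 ≡ 199^2 = 39601 ≡ 305 (mod 307)
4^256 ≡ 305^2 = 93025 ≡ 4 (mod 307)
306 = 256 + 32 + 16 + 2 in binary powers of 2.
So 4^306 ≡ 4 · 97 · 149 · 16 ≡ 1 (mod 307).
Since the result is 1, base 4 gives no evidence that 307 is composite.

1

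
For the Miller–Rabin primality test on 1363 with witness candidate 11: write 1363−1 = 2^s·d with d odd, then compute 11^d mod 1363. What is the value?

872

1363 − 1 = 1362 = 2^1 · 681, so d = 681.
11^1 ≡ 11 (mod 1363)
11^2 ≡ 11^2 = 121 ≡ 121 (mod 1363)
11^4 ≡ 121^2 = 14641 ≡ 1011 (mod 1363)
11^8 ≡ 1011^2 = 1022121 ≡ 1234 (mod 1363)
11^16 ≡ 1234^2 = 1522756 ≡ 285 (mod 1363)
11^32 ≡ 285^2 = 81225 ≡ 808 (mod 1363)
11^64 ≡ 808^2 = 652864 ≡ 1350 (mod 1363)
11^128 ≡ 1350^2 = 1822500 ≡ 169 (mod 1363)
11^256 ≡ 169^2 = 28561 ≡ 1301 (mod 1363)
11^512 ≡ 1301^2 = 1692601 ≡ 1118 (mod 1363)
681 = 512 + 128 + 32 + 8 + 1 in binary powers of 2.
So 11^681 ≡ 1118 · 169 · 808 · 1234 · 11 ≡ 872 (mod 1363).
Squaring chain: 872; never reaches −1, so base 11 is a Miller–Rabin witness that 1363 is composite.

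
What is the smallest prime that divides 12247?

37

12247 is odd.
Digit sum 16, not divisible by 3.
Ends in 7: not divisible by 5.
7: 12247 = 7·1749 + 4
11: 12247 = 11·1113 + 4
13: 12247 = 13·942 + 1
17: 12247 = 17·720 + 7
19: 12247 = 19·644 + 11
23: 12247 = 23·532 + 11
29: 12247 = 29·422 + 9
31: 12247 = 31·395 + 2
37: 12247 = 37·331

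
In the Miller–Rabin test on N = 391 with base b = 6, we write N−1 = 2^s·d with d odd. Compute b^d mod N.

386

391 − 1 = 390 = 2^1 · 195, so d = 195.
6^1 ≡ 6 (mod 391)
6^2 ≡ 6^2 = 36 ≡ 36 (mod 391)
6^4 ≡ 36^2 = 1296 ≡ 123 (mod 391)
6^8 ≡ 123^2 = 15129 ≡ 271 (mod 391)
6^16 ≡ 271^2 = 73441 ≡ 324 (mod 391)
6^32 ≡ 324^2 = 104976 ≡ 188 (mod 391)
6^64 ≡ 188^2 = 35344 ≡ 154 (mod 391)
6^128 ≡ 154^2 = 23716 ≡ 256 (mod 391)
195 = 128 + 64 + 2 + 1 in binary powers of 2.
So 6^195 ≡ 256 · 154 · 36 · 6 ≡ 386 (mod 391).
Squaring chain: 386; never reaches −1, so base 6 is a Miller–Rabin witness that 391 is composite.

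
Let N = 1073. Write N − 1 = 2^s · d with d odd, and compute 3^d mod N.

363

1073 − 1 = 1072 = 2^4 · 67, so d = 67.
3^1 ≡ 3 (mod 1073)
3^2 ≡ 3^2 = 9 ≡ 9 (mod 1073)
3^4 ≡ 9^2 = 81 ≡ 81 (mod 1073)
3^8 ≡ 81^2 = 6561 ≡ 123 (mod 1073)
3^16 ≡ 123^2 = 15129 ≡ 107 (mod 1073)
3^32 ≡ 107^2 = 11449 ≡ 719 (mod 1073)
3^64 ≡ 719^2 = 516961 ≡ 848 (mod 1073)
67 = 64 + 2 + 1 in binary powers of 2.
So 3^67 ≡ 848 · 9 · 3 ≡ 363 (mod 1073).
Squaring chain: 363 → 863 → 107 → 719; never reaches −1, so base 3 is a Miller–Rabin witness that 1073 is composite.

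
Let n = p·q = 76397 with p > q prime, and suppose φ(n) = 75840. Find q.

241

φ(n) = (p−1)(q−1) = n − (p+q) + 1, so p + q = 76397 − 75840 + 1 = 558.
p and q are the roots of t² − 558t + 76397 = 0.
Discriminant: 558² − 4·76397 = 311364 − 305588 = 5776; √5776 = 76.
q = (558 − 76)/2 = 241, p = (558 + 76)/2 = 317.
Check: 241 · 317 = 76397.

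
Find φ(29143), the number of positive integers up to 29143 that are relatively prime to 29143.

28800

Factor: 29143 = 151 · 193.
φ(29143) = (151−1) · (193−1) = 150 · 192 = 28800.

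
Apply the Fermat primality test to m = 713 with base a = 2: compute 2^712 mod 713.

624

2^1 ≡ 2 (mod 713)
2^2 ≡ 2^2 = 4 ≡ 4 (mod 713)
2^4 ≡ 4^2 = 16 ≡ 16 (mod 713)
2^8 ≡ 16^2 = 256 ≡ 256 (mod 713)
2^16 ≡ 256^2 = 65536 ≡ 653 (mod 713)
2^32 ≡ 653^2 = 426409 ≡ 35 (mod 713)
2^64 ≡ 35^2 = 1225 ≡ 512 (mod 713)
2^128 ≡ 512^2 = 262144 ≡ 473 (mod 713)
2^256 ≡ 473^2 = 223729 ≡ 560 (mod 713)
2^512 ≡ 560^2 = 313600 ≡ 593 (mod 713)
712 = 512 + 128 + 64 + 8 in binary powers of 2.
So 2^712 ≡ 593 · 473 · 512 · 256 ≡ 624 (mod 713).
Since 624 ≠ 1, base 2 is a Fermat witness: 713 is composite.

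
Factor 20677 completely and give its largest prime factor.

20677 = 23 · 899
899 = 29 · 31
31 is prime.
So 20677 = 23 · 29 · 31; the largest prime factor is 31.

31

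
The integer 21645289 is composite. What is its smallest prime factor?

79

21645289 is odd.
Digit sum 37, not divisible by 3.
Ends in 9: not divisible by 5.
7: 21645289 = 7·3092184 + 1
11: 21645289 = 11·1967753 + 6
13: 21645289 = 13·1665022 + 3
17: 21645289 = 17·1273252 + 5
19: 21645289 = 19·1139225 + 14
23: 21645289 = 23·941099 + 12
29: 21645289 = 29·746389 + 8
31: 21645289 = 31·698235 + 4
37: 21645289 = 37·585007 + 30
41: 21645289 = 41·527933 + 36
43: 21645289 = 43·503378 + 35
47: 21645289 = 47·460538 + 3
53: 21645289 = 53·408401 + 36
59: 21645289 = 59·366869 + 18
61: 21645289 = 61·354840 + 49
67: 21645289 = 67·323064 + 1
71: 21645289 = 71·304863 + 16
73: 21645289 = 73·296510 + 59
79: 21645289 = 79·273991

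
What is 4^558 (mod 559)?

4^1 ≡ 4 (mod 559)
4^2 ≡ 4^2 = 16 ≡ 16 (mod 559)
4^4 ≡ 16^2 = 256 ≡ 256 (mod 559)
4^8 ≡ 256^2 = 65536 ≡ 133 (mod 559)
4^16 ≡ 133^2 = 17689 ≡ 360 (mod 559)
4^32 ≡ 360^2 = 129600 ≡ 471 (mod 559)
4^64 ≡ 471^2 = 221841 ≡ 477 (mod 559)
4^128 ≡ 477^2 = 227529 ≡ 16 (mod 559)
4^256 ≡ 16^2 = 256 ≡ 256 (mod 559)
4^512 ≡ 256^2 = 65536 ≡ 133 (mod 559)
558 = 512 + 32 + 8 + 4 + 2 in binary powers of 2.
So 4^558 ≡ 133 · 471 · 133 · 256 · 16 ≡ 508 (mod 559).
Since 508 ≠ 1, base 4 is a Fermat witness: 559 is composite.

508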